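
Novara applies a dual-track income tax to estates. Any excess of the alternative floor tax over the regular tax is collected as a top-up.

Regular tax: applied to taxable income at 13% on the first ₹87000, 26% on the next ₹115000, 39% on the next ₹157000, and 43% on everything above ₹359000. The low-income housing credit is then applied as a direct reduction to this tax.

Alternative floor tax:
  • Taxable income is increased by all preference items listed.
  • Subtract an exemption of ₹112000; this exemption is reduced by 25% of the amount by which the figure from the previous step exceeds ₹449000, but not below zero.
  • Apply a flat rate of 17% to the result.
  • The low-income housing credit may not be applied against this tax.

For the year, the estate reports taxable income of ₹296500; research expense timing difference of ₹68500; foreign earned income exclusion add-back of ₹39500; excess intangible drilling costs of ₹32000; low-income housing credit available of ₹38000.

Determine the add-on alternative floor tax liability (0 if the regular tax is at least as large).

₹15100

Regular tax:
  ₹87000 × 13% = ₹11310
  ₹115000 × 26% = ₹29900
  ₹94500 × 39% = ₹36855
  → ₹78065
  Less low-income housing credit ₹38000 → ₹40065

Alternative floor tax:
  Adjusted income: ₹296500 + ₹68500 + ₹39500 + ₹32000 = ₹436500
  Exemption: ₹436500 ≤ ₹449000, so full ₹112000 applies
  Base: ₹436500 − ₹112000 = ₹324500
  ₹324500 × 17% = ₹55165

Excess of alternative floor tax over regular tax: ₹55165 − ₹40065 = ₹15100.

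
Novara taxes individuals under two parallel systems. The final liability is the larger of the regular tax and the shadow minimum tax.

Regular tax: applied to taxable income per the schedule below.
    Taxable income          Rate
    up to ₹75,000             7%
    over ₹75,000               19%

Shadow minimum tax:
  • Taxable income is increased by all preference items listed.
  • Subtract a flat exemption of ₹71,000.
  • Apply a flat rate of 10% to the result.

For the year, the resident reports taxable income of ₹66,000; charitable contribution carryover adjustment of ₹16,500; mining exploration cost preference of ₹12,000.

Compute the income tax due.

Shadow minimum tax:
  Adjusted income: ₹66,000 + ₹16,500 + ₹12,000 = ₹94,500
  Less exemption ₹71,000 → base ₹23,500
  ₹23,500 × 10% = ₹2,350

Regular tax:
  ₹66,000 × 7% = ₹4,620

₹4,620 > ₹2,350, so the regular tax governs.

₹4,620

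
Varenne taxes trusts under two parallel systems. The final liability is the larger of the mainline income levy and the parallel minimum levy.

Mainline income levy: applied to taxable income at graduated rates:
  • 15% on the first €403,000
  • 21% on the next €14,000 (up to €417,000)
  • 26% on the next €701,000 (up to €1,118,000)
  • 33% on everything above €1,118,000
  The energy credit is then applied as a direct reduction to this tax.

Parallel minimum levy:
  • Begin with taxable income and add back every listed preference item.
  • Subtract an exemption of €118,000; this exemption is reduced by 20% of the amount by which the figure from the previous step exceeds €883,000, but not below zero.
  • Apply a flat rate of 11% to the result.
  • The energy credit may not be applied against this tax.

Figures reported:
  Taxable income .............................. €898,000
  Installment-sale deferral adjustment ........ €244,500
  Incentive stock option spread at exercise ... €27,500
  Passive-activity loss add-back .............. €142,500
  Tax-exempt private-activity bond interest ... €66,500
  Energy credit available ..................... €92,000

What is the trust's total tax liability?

€149,622

Mainline income levy:
  €403,000 × 15% = €60,450
  €14,000 × 21% = €2,940
  €481,000 × 26% = €125,060
  → €188,450
  Less energy credit €92,000 → €96,450

Parallel minimum levy:
  Adjusted income: €898,000 + €244,500 + €27,500 + €142,500 + €66,500 = €1,379,000
  Exemption: €118,000 − 20% × (€1,379,000 − €883,000) = €118,000 − €99,200 = €18,800
  Base: €1,379,000 − €18,800 = €1,360,200
  €1,360,200 × 11% = €149,622

€149,622 > €96,450, so the parallel minimum levy is the binding amount.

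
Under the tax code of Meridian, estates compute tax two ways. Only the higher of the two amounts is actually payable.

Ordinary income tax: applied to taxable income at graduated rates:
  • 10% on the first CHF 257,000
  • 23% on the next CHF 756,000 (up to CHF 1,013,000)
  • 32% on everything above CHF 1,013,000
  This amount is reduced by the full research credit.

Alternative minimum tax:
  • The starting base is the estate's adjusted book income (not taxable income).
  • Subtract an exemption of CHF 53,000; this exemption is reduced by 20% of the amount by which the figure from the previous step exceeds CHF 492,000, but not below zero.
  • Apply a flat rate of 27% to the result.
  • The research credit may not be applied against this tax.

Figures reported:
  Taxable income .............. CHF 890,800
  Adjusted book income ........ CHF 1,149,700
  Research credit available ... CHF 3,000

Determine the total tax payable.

CHF 310,419

Alternative minimum tax:
  Base (adjusted book income): CHF 1,149,700
  Exemption: 20% × (CHF 1,149,700 − CHF 492,000) = CHF 131,540 ≥ CHF 53,000, so the exemption is fully phased out
  Base: CHF 1,149,700 − CHF 0 = CHF 1,149,700
  CHF 1,149,700 × 27% = CHF 310,419

Ordinary income tax:
  CHF 257,000 × 10% = CHF 25,700
  CHF 633,800 × 23% = CHF 145,774
  → CHF 171,474
  Less research credit CHF 3,000 → CHF 168,474

CHF 310,419 > CHF 168,474, so the alternative minimum tax is the binding amount.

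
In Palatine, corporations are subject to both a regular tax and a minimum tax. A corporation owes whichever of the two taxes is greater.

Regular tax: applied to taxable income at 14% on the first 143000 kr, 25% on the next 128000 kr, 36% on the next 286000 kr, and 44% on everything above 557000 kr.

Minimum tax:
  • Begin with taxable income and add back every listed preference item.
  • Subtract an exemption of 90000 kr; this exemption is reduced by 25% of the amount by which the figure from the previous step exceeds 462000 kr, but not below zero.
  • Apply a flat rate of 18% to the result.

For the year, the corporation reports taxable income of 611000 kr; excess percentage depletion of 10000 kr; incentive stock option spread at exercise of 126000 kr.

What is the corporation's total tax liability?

Minimum tax:
  Adjusted income: 611000 kr + 10000 kr + 126000 kr = 747000 kr
  Exemption: 90000 kr − 25% × (747000 kr − 462000 kr) = 90000 kr − 71250 kr = 18750 kr
  Base: 747000 kr − 18750 kr = 728250 kr
  728250 kr × 18% = 131085 kr

Regular tax:
  143000 kr × 14% = 20020 kr
  128000 kr × 25% = 32000 kr
  286000 kr × 36% = 102960 kr
  54000 kr × 44% = 23760 kr
  → 178740 kr

178740 kr > 131085 kr, so the regular tax governs.

178740 kr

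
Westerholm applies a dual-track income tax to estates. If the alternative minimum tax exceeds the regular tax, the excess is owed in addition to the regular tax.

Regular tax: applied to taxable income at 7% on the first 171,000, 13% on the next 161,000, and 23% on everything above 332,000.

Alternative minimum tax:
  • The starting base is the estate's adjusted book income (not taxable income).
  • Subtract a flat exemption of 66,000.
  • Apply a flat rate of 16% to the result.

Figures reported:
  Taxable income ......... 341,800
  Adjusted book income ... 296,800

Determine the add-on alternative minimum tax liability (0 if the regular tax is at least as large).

Alternative minimum tax:
  Base (adjusted book income): 296,800
  Less exemption 66,000 → base 230,800
  230,800 × 16% = 36,928

Regular tax:
  171,000 × 7% = 11,970
  161,000 × 13% = 20,930
  9,800 × 23% = 2,254
  → 35,154

Excess of alternative minimum tax over regular tax: 36,928 − 35,154 = 1,774.

1,774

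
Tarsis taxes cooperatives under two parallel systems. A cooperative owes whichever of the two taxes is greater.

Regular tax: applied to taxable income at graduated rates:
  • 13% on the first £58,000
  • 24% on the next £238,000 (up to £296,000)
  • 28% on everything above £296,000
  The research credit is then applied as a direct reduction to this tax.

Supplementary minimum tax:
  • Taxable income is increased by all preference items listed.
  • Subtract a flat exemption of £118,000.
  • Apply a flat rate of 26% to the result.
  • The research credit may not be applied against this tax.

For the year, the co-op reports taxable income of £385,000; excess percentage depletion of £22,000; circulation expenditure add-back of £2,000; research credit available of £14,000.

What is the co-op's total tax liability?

£75,660

Regular tax:
  £58,000 × 13% = £7,540
  £238,000 × 24% = £57,120
  £89,000 × 28% = £24,920
  → £89,580
  Less research credit £14,000 → £75,580

Supplementary minimum tax:
  Adjusted income: £385,000 + £22,000 + £2,000 = £409,000
  Less exemption £118,000 → base £291,000
  £291,000 × 26% = £75,660

£75,660 > £75,580, so the supplementary minimum tax is the binding amount.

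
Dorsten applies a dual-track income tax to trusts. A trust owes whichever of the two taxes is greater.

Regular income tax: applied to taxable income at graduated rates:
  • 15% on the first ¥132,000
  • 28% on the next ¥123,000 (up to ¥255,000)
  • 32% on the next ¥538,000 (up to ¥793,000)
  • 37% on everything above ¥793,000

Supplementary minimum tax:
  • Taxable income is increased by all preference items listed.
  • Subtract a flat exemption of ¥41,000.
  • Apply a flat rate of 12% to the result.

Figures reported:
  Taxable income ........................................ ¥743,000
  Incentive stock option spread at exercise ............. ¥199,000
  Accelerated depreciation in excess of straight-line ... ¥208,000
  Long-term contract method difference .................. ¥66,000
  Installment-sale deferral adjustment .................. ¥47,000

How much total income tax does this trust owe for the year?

¥210,400

Regular income tax:
  ¥132,000 × 15% = ¥19,800
  ¥123,000 × 28% = ¥34,440
  ¥488,000 × 32% = ¥156,160
  → ¥210,400

Supplementary minimum tax:
  Adjusted income: ¥743,000 + ¥199,000 + ¥208,000 + ¥66,000 + ¥47,000 = ¥1,263,000
  Less exemption ¥41,000 → base ¥1,222,000
  ¥1,222,000 × 12% = ¥146,640

¥210,400 > ¥146,640, so the regular income tax governs.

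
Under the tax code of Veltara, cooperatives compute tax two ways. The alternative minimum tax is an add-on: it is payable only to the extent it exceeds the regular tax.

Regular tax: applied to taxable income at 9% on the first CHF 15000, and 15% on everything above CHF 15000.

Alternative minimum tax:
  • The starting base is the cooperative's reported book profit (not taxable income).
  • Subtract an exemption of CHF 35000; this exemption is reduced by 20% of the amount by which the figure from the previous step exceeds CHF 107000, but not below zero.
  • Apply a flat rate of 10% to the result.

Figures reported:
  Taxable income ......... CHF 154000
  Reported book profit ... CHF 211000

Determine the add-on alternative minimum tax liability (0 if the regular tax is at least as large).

Regular tax:
  CHF 15000 × 9% = CHF 1350
  CHF 139000 × 15% = CHF 20850
  → CHF 22200

Alternative minimum tax:
  Base (reported book profit): CHF 211000
  Exemption: CHF 35000 − 20% × (CHF 211000 − CHF 107000) = CHF 35000 − CHF 20800 = CHF 14200
  Base: CHF 211000 − CHF 14200 = CHF 196800
  CHF 196800 × 10% = CHF 19680

CHF 19680 ≤ CHF 22200, so no add-on is due.

CHF 0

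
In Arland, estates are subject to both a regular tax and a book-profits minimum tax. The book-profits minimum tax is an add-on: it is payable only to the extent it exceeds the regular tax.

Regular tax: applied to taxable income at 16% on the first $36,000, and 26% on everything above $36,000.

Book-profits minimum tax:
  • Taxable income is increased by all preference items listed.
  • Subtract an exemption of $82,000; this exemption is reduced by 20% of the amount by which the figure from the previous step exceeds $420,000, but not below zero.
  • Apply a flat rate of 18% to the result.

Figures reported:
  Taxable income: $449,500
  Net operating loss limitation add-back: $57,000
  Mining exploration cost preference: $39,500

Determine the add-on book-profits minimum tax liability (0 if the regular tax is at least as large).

$0

Book-profits minimum tax:
  Adjusted income: $449,500 + $57,000 + $39,500 = $546,000
  Exemption: $82,000 − 20% × ($546,000 − $420,000) = $82,000 − $25,200 = $56,800
  Base: $546,000 − $56,800 = $489,200
  $489,200 × 18% = $88,056

Regular tax:
  $36,000 × 16% = $5,760
  $413,500 × 26% = $107,510
  → $113,270

$88,056 ≤ $113,270, so no add-on is due.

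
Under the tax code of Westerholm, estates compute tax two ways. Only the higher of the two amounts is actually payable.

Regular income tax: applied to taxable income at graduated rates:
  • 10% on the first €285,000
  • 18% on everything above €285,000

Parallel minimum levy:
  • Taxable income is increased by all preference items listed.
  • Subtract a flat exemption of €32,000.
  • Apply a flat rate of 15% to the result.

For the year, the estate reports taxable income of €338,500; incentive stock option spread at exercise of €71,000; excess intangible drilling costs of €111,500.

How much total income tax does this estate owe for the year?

Parallel minimum levy:
  Adjusted income: €338,500 + €71,000 + €111,500 = €521,000
  Less exemption €32,000 → base €489,000
  €489,000 × 15% = €73,350

Regular income tax:
  €285,000 × 10% = €28,500
  €53,500 × 18% = €9,630
  → €38,130

€73,350 > €38,130, so the parallel minimum levy is the binding amount.

€73,350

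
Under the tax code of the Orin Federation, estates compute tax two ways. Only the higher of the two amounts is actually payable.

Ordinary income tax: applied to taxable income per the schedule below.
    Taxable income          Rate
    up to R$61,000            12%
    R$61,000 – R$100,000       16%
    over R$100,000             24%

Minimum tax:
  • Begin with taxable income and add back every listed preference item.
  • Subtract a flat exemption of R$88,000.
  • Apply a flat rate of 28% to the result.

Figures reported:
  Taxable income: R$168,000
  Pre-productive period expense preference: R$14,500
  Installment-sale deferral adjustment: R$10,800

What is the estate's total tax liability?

Minimum tax:
  Adjusted income: R$168,000 + R$14,500 + R$10,800 = R$193,300
  Less exemption R$88,000 → base R$105,300
  R$105,300 × 28% = R$29,484

Ordinary income tax:
  R$61,000 × 12% = R$7,320
  R$39,000 × 16% = R$6,240
  R$68,000 × 24% = R$16,320
  → R$29,880

R$29,880 > R$29,484, so the ordinary income tax governs.

R$29,880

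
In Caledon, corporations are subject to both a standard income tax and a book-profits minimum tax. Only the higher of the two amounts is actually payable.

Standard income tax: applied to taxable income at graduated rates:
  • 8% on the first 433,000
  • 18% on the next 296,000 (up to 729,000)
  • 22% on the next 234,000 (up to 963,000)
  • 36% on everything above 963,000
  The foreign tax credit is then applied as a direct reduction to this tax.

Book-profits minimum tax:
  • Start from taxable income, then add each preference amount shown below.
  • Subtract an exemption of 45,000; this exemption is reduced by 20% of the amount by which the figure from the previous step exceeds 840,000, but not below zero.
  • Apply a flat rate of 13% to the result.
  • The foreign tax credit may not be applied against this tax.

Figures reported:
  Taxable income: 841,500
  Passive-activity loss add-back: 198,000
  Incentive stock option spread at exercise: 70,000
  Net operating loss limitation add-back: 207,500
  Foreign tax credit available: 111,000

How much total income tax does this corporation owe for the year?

Standard income tax:
  433,000 × 8% = 34,640
  296,000 × 18% = 53,280
  112,500 × 22% = 24,750
  → 112,670
  Less foreign tax credit 111,000 → 1,670

Book-profits minimum tax:
  Adjusted income: 841,500 + 198,000 + 70,000 + 207,500 = 1,317,000
  Exemption: 20% × (1,317,000 − 840,000) = 95,400 ≥ 45,000, so the exemption is fully phased out
  Base: 1,317,000 − 0 = 1,317,000
  1,317,000 × 13% = 171,210

171,210 > 1,670, so the book-profits minimum tax is the binding amount.

171,210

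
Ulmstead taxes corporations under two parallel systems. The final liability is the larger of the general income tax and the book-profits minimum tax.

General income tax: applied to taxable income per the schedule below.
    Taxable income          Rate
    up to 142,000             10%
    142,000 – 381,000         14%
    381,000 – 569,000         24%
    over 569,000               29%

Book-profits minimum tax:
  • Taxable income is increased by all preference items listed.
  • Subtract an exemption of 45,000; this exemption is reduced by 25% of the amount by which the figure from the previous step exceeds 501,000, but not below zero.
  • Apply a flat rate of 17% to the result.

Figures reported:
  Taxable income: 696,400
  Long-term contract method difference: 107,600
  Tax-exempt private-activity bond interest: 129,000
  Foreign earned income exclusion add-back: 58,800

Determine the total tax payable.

General income tax:
  142,000 × 10% = 14,200
  239,000 × 14% = 33,460
  188,000 × 24% = 45,120
  127,400 × 29% = 36,946
  → 129,726

Book-profits minimum tax:
  Adjusted income: 696,400 + 107,600 + 129,000 + 58,800 = 991,800
  Exemption: 25% × (991,800 − 501,000) = 122,700 ≥ 45,000, so the exemption is fully phased out
  Base: 991,800 − 0 = 991,800
  991,800 × 17% = 168,606

168,606 > 129,726, so the book-profits minimum tax is the binding amount.

168,606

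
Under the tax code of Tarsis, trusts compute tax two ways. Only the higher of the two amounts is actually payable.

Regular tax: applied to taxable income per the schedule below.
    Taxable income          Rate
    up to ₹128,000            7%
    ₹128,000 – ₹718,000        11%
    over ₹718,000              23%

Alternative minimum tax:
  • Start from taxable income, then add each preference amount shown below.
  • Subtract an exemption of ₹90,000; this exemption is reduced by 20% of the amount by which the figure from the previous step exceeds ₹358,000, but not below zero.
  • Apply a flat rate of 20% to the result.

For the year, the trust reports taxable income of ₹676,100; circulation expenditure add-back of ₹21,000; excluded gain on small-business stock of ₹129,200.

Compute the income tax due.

Regular tax:
  ₹128,000 × 7% = ₹8,960
  ₹548,100 × 11% = ₹60,291
  → ₹69,251

Alternative minimum tax:
  Adjusted income: ₹676,100 + ₹21,000 + ₹129,200 = ₹826,300
  Exemption: 20% × (₹826,300 − ₹358,000) = ₹93,660 ≥ ₹90,000, so the exemption is fully phased out
  Base: ₹826,300 − ₹0 = ₹826,300
  ₹826,300 × 20% = ₹165,260

₹165,260 > ₹69,251, so the alternative minimum tax is the binding amount.

₹165,260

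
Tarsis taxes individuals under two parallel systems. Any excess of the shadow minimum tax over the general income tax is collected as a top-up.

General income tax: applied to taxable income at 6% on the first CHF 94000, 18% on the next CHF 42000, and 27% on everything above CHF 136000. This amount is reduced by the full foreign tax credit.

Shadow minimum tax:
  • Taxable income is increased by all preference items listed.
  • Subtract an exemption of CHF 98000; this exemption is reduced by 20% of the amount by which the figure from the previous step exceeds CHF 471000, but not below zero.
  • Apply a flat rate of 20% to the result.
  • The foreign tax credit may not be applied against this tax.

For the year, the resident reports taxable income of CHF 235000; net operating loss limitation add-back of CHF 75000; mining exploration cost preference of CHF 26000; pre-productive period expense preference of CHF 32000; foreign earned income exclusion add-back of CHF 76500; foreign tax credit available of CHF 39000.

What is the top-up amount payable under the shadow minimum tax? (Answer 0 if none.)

Shadow minimum tax:
  Adjusted income: CHF 235000 + CHF 75000 + CHF 26000 + CHF 32000 + CHF 76500 = CHF 444500
  Exemption: CHF 444500 ≤ CHF 471000, so full CHF 98000 applies
  Base: CHF 444500 − CHF 98000 = CHF 346500
  CHF 346500 × 20% = CHF 69300

General income tax:
  CHF 94000 × 6% = CHF 5640
  CHF 42000 × 18% = CHF 7560
  CHF 99000 × 27% = CHF 26730
  → CHF 39930
  Less foreign tax credit CHF 39000 → CHF 930

Excess of shadow minimum tax over general income tax: CHF 69300 − CHF 930 = CHF 68370.

CHF 68370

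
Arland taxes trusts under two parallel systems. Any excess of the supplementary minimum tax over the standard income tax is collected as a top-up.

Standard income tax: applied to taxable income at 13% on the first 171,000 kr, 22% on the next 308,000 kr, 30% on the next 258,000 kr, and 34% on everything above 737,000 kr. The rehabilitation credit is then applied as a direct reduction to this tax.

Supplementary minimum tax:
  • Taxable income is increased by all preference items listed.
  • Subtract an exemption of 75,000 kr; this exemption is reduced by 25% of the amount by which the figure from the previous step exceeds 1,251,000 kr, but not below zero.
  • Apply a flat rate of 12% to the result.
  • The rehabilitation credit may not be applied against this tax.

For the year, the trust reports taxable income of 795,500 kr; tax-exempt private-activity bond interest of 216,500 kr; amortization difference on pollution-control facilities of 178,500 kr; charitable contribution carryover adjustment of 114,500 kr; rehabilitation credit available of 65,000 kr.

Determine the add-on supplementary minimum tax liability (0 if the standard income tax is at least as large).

Standard income tax:
  171,000 kr × 13% = 22,230 kr
  308,000 kr × 22% = 67,760 kr
  258,000 kr × 30% = 77,400 kr
  58,500 kr × 34% = 19,890 kr
  → 187,280 kr
  Less rehabilitation credit 65,000 kr → 122,280 kr

Supplementary minimum tax:
  Adjusted income: 795,500 kr + 216,500 kr + 178,500 kr + 114,500 kr = 1,305,000 kr
  Exemption: 75,000 kr − 25% × (1,305,000 kr − 1,251,000 kr) = 75,000 kr − 13,500 kr = 61,500 kr
  Base: 1,305,000 kr − 61,500 kr = 1,243,500 kr
  1,243,500 kr × 12% = 149,220 kr

Excess of supplementary minimum tax over standard income tax: 149,220 kr − 122,280 kr = 26,940 kr.

26,940 kr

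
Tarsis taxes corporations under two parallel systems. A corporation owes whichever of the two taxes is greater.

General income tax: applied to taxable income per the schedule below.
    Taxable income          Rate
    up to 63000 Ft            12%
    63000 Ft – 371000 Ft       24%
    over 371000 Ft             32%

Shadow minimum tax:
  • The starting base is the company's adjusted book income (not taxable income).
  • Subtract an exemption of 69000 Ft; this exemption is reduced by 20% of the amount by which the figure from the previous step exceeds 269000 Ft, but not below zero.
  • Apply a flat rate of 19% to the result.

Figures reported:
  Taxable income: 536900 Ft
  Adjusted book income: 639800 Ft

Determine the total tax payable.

134568 Ft

General income tax:
  63000 Ft × 12% = 7560 Ft
  308000 Ft × 24% = 73920 Ft
  165900 Ft × 32% = 53088 Ft
  → 134568 Ft

Shadow minimum tax:
  Base (adjusted book income): 639800 Ft
  Exemption: 20% × (639800 Ft − 269000 Ft) = 74160 Ft ≥ 69000 Ft, so the exemption is fully phased out
  Base: 639800 Ft − 0 Ft = 639800 Ft
  639800 Ft × 19% = 121562 Ft

134568 Ft > 121562 Ft, so the general income tax governs.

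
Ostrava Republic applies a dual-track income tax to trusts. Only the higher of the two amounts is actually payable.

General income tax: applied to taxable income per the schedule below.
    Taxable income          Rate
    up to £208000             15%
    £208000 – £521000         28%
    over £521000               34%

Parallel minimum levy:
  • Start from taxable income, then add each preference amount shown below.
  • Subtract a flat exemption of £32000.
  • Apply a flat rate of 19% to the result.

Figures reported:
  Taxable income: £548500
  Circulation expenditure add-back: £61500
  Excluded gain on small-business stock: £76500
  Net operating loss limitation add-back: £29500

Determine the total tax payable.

£129960

Parallel minimum levy:
  Adjusted income: £548500 + £61500 + £76500 + £29500 = £716000
  Less exemption £32000 → base £684000
  £684000 × 19% = £129960

General income tax:
  £208000 × 15% = £31200
  £313000 × 28% = £87640
  £27500 × 34% = £9350
  → £128190

£129960 > £128190, so the parallel minimum levy is the binding amount.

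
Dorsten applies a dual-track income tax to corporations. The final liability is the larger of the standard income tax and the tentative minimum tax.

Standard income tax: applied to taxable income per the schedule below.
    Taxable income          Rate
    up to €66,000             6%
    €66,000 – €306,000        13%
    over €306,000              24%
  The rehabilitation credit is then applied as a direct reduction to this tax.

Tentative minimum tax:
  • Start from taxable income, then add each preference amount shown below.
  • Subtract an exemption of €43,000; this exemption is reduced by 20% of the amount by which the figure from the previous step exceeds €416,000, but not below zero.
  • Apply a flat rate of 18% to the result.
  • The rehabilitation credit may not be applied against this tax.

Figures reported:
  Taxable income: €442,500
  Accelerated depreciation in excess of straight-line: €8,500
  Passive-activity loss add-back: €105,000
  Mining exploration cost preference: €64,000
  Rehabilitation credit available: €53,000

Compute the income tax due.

Tentative minimum tax:
  Adjusted income: €442,500 + €8,500 + €105,000 + €64,000 = €620,000
  Exemption: €43,000 − 20% × (€620,000 − €416,000) = €43,000 − €40,800 = €2,200
  Base: €620,000 − €2,200 = €617,800
  €617,800 × 18% = €111,204

Standard income tax:
  €66,000 × 6% = €3,960
  €240,000 × 13% = €31,200
  €136,500 × 24% = €32,760
  → €67,920
  Less rehabilitation credit €53,000 → €14,920

€111,204 > €14,920, so the tentative minimum tax is the binding amount.

€111,204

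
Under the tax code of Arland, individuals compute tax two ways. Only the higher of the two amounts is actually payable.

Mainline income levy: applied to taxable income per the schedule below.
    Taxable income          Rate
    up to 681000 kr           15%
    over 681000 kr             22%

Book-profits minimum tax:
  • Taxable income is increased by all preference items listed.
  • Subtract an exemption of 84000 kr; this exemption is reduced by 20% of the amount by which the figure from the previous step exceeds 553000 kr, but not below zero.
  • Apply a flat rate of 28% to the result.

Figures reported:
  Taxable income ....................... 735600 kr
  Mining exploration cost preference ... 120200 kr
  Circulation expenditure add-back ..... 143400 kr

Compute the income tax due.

279776 kr

Mainline income levy:
  681000 kr × 15% = 102150 kr
  54600 kr × 22% = 12012 kr
  → 114162 kr

Book-profits minimum tax:
  Adjusted income: 735600 kr + 120200 kr + 143400 kr = 999200 kr
  Exemption: 20% × (999200 kr − 553000 kr) = 89240 kr ≥ 84000 kr, so the exemption is fully phased out
  Base: 999200 kr − 0 kr = 999200 kr
  999200 kr × 28% = 279776 kr

279776 kr > 114162 kr, so the book-profits minimum tax is the binding amount.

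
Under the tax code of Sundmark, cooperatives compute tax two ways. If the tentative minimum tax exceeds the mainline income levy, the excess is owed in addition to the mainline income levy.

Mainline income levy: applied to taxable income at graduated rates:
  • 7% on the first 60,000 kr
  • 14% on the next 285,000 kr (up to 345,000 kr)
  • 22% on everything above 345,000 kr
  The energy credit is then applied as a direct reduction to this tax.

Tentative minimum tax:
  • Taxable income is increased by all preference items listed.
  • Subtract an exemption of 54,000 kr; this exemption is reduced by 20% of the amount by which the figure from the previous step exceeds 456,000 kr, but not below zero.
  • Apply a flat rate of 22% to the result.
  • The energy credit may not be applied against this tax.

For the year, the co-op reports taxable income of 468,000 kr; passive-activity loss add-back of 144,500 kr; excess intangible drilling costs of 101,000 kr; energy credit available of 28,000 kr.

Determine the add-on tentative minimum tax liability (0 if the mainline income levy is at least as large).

Tentative minimum tax:
  Adjusted income: 468,000 kr + 144,500 kr + 101,000 kr = 713,500 kr
  Exemption: 54,000 kr − 20% × (713,500 kr − 456,000 kr) = 54,000 kr − 51,500 kr = 2,500 kr
  Base: 713,500 kr − 2,500 kr = 711,000 kr
  711,000 kr × 22% = 156,420 kr

Mainline income levy:
  60,000 kr × 7% = 4,200 kr
  285,000 kr × 14% = 39,900 kr
  123,000 kr × 22% = 27,060 kr
  → 71,160 kr
  Less energy credit 28,000 kr → 43,160 kr

Excess of tentative minimum tax over mainline income levy: 156,420 kr − 43,160 kr = 113,260 kr.

113,260 kr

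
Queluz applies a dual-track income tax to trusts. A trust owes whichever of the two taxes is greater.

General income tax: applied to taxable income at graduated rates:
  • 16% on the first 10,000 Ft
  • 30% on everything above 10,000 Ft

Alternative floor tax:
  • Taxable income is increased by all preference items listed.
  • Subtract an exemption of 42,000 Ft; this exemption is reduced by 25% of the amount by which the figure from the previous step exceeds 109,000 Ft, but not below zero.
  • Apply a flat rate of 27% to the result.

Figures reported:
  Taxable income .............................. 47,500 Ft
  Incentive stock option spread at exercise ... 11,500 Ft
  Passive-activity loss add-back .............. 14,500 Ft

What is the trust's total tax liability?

12,850 Ft

Alternative floor tax:
  Adjusted income: 47,500 Ft + 11,500 Ft + 14,500 Ft = 73,500 Ft
  Exemption: 73,500 Ft ≤ 109,000 Ft, so full 42,000 Ft applies
  Base: 73,500 Ft − 42,000 Ft = 31,500 Ft
  31,500 Ft × 27% = 8,505 Ft

General income tax:
  10,000 Ft × 16% = 1,600 Ft
  37,500 Ft × 30% = 11,250 Ft
  → 12,850 Ft

12,850 Ft > 8,505 Ft, so the general income tax governs.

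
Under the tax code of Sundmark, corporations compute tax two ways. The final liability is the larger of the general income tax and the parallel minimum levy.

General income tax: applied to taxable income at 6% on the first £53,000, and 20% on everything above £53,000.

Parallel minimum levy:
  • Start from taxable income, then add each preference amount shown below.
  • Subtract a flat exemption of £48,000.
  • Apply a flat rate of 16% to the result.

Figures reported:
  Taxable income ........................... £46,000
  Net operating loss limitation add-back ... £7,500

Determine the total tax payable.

£2,760

Parallel minimum levy:
  Adjusted income: £46,000 + £7,500 = £53,500
  Less exemption £48,000 → base £5,500
  £5,500 × 16% = £880

General income tax:
  £46,000 × 6% = £2,760

£2,760 > £880, so the general income tax governs.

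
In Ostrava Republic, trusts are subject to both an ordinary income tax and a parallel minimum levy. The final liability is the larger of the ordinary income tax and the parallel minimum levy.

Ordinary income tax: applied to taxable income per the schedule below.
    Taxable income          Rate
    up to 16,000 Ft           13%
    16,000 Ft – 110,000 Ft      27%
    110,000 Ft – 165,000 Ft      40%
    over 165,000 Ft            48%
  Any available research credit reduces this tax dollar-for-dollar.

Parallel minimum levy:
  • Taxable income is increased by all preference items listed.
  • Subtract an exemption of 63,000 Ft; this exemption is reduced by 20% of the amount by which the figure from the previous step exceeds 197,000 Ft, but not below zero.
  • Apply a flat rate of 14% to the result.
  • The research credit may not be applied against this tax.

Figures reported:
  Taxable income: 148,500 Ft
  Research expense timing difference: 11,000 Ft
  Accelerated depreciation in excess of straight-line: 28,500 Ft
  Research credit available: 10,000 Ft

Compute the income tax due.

Parallel minimum levy:
  Adjusted income: 148,500 Ft + 11,000 Ft + 28,500 Ft = 188,000 Ft
  Exemption: 188,000 Ft ≤ 197,000 Ft, so full 63,000 Ft applies
  Base: 188,000 Ft − 63,000 Ft = 125,000 Ft
  125,000 Ft × 14% = 17,500 Ft

Ordinary income tax:
  16,000 Ft × 13% = 2,080 Ft
  94,000 Ft × 27% = 25,380 Ft
  38,500 Ft × 40% = 15,400 Ft
  → 42,860 Ft
  Less research credit 10,000 Ft → 32,860 Ft

32,860 Ft > 17,500 Ft, so the ordinary income tax governs.

32,860 Ft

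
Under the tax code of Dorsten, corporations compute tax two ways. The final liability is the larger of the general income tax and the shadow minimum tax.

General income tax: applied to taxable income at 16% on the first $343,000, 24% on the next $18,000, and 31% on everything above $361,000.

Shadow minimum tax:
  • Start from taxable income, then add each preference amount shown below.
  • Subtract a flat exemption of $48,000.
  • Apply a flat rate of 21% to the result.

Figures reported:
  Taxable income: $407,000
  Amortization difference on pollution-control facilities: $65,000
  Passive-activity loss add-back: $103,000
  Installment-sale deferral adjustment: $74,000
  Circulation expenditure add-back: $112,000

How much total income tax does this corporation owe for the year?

$149,730

Shadow minimum tax:
  Adjusted income: $407,000 + $65,000 + $103,000 + $74,000 + $112,000 = $761,000
  Less exemption $48,000 → base $713,000
  $713,000 × 21% = $149,730

General income tax:
  $343,000 × 16% = $54,880
  $18,000 × 24% = $4,320
  $46,000 × 31% = $14,260
  → $73,460

$149,730 > $73,460, so the shadow minimum tax is the binding amount.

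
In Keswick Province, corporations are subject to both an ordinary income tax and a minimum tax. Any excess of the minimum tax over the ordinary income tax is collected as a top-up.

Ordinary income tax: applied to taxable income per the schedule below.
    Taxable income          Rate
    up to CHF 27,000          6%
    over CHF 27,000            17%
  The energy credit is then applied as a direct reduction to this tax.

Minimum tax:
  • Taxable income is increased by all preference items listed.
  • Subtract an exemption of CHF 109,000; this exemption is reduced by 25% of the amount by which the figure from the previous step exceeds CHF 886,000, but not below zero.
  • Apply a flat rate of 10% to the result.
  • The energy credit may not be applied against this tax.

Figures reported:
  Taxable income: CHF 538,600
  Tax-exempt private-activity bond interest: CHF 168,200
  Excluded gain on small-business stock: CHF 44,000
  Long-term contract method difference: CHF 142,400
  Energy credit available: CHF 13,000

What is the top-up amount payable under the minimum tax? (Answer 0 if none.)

Minimum tax:
  Adjusted income: CHF 538,600 + CHF 168,200 + CHF 44,000 + CHF 142,400 = CHF 893,200
  Exemption: CHF 109,000 − 25% × (CHF 893,200 − CHF 886,000) = CHF 109,000 − CHF 1,800 = CHF 107,200
  Base: CHF 893,200 − CHF 107,200 = CHF 786,000
  CHF 786,000 × 10% = CHF 78,600

Ordinary income tax:
  CHF 27,000 × 6% = CHF 1,620
  CHF 511,600 × 17% = CHF 86,972
  → CHF 88,592
  Less energy credit CHF 13,000 → CHF 75,592

Excess of minimum tax over ordinary income tax: CHF 78,600 − CHF 75,592 = CHF 3,008.

CHF 3,008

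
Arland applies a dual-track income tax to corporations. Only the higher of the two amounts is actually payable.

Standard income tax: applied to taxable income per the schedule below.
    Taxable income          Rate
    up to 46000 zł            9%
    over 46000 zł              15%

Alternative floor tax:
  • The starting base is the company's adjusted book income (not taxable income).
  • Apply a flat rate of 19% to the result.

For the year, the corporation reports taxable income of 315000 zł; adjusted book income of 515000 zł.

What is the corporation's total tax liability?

97850 zł

Standard income tax:
  46000 zł × 9% = 4140 zł
  269000 zł × 15% = 40350 zł
  → 44490 zł

Alternative floor tax:
  Base (adjusted book income): 515000 zł
  515000 zł × 19% = 97850 zł

97850 zł > 44490 zł, so the alternative floor tax is the binding amount.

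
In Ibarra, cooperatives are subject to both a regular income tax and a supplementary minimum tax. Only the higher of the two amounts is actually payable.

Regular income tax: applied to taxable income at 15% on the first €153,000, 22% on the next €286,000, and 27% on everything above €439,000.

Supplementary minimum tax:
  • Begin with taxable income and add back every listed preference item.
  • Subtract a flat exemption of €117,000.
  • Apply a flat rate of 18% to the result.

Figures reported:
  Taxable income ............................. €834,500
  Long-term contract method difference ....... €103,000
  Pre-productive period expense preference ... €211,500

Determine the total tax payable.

Supplementary minimum tax:
  Adjusted income: €834,500 + €103,000 + €211,500 = €1,149,000
  Less exemption €117,000 → base €1,032,000
  €1,032,000 × 18% = €185,760

Regular income tax:
  €153,000 × 15% = €22,950
  €286,000 × 22% = €62,920
  €395,500 × 27% = €106,785
  → €192,655

€192,655 > €185,760, so the regular income tax governs.

€192,655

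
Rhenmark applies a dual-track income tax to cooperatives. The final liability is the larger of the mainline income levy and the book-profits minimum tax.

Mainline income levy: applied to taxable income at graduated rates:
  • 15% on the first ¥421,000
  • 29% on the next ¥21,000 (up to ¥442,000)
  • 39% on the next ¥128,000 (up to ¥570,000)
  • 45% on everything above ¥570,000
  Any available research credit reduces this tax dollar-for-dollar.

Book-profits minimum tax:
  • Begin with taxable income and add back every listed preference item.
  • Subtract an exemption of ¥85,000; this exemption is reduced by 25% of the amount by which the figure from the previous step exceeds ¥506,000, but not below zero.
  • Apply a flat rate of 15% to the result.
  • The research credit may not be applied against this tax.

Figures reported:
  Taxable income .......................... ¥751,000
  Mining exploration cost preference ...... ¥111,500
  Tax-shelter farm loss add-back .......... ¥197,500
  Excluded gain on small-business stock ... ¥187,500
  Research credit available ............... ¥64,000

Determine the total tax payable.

Mainline income levy:
  ¥421,000 × 15% = ¥63,150
  ¥21,000 × 29% = ¥6,090
  ¥128,000 × 39% = ¥49,920
  ¥181,000 × 45% = ¥81,450
  → ¥200,610
  Less research credit ¥64,000 → ¥136,610

Book-profits minimum tax:
  Adjusted income: ¥751,000 + ¥111,500 + ¥197,500 + ¥187,500 = ¥1,247,500
  Exemption: 25% × (¥1,247,500 − ¥506,000) = ¥185,375 ≥ ¥85,000, so the exemption is fully phased out
  Base: ¥1,247,500 − ¥0 = ¥1,247,500
  ¥1,247,500 × 15% = ¥187,125

¥187,125 > ¥136,610, so the book-profits minimum tax is the binding amount.

¥187,125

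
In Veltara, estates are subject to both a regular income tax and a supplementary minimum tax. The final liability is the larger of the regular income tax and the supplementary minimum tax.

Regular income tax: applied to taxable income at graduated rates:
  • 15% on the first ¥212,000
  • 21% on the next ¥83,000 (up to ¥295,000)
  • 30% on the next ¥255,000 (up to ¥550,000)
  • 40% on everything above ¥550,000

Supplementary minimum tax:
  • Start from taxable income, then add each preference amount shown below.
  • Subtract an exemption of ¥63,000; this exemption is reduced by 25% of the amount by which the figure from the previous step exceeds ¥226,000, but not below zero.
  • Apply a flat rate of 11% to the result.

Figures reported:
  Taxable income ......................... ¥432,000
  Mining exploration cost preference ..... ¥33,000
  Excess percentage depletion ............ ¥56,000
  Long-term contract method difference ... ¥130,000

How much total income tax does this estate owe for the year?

Supplementary minimum tax:
  Adjusted income: ¥432,000 + ¥33,000 + ¥56,000 + ¥130,000 = ¥651,000
  Exemption: 25% × (¥651,000 − ¥226,000) = ¥106,250 ≥ ¥63,000, so the exemption is fully phased out
  Base: ¥651,000 − ¥0 = ¥651,000
  ¥651,000 × 11% = ¥71,610

Regular income tax:
  ¥212,000 × 15% = ¥31,800
  ¥83,000 × 21% = ¥17,430
  ¥137,000 × 30% = ¥41,100
  → ¥90,330

¥90,330 > ¥71,610, so the regular income tax governs.

¥90,330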